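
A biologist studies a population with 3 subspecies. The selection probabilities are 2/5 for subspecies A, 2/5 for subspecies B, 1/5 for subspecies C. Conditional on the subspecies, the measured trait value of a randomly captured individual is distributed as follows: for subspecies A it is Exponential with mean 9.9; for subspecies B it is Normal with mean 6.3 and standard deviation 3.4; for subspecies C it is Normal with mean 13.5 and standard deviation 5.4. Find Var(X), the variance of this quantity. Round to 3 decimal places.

56.918

Per component, A: μ=9.9, E[X²]=196.02; B: μ=6.3, E[X²]=51.25; C: μ=13.5, E[X²]=211.41.
E[X] = 0.4·9.9 + 0.4·6.3 + 0.2·13.5 = 9.18.
E[X²] = 0.4·196.02 + 0.4·51.25 + 0.2·211.41 = 141.19.
Var(X) = E[X²] − (E[X])² = 141.19 − 84.2724 = 56.9176.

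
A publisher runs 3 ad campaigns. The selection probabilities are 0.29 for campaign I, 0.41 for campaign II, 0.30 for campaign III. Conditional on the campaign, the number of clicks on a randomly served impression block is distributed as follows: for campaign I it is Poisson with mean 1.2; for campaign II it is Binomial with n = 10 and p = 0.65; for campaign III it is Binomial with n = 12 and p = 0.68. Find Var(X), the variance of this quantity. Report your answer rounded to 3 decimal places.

Per component, I: μ=1.2, E[X²]=2.64; II: μ=6.5, E[X²]=44.525; III: μ=8.16, E[X²]=69.1968.
E[X] = 0.29·1.2 + 0.41·6.5 + 0.3·8.16 = 5.461.
E[X²] = 0.29·2.64 + 0.41·44.525 + 0.3·69.1968 = 39.7799.
Var(X) = E[X²] − (E[X])² = 39.7799 − 29.8225 = 9.95737.

9.957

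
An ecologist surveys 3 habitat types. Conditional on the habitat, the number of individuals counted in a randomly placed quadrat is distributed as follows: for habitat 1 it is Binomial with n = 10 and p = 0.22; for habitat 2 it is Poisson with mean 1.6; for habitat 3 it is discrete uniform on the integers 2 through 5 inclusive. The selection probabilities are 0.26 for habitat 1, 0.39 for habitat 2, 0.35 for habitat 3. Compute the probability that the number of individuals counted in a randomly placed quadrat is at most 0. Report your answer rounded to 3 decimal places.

0.100

Conditional on each habitat, P(X ≤ 0): 1: 0.0833578; 2: 0.201897; 3: 0.
By total probability, P(X ≤ 0) = 0.26·0.0833578 + 0.39·0.201897 + 0.35·0 = 0.100413.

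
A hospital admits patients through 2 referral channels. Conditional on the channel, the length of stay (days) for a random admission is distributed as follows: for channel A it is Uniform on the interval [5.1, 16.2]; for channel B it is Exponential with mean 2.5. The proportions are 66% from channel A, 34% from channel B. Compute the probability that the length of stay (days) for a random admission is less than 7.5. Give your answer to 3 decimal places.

0.466

Conditional on each channel, P(X < 7.5): A: 0.216216; B: 0.950213.
By total probability, P(X < 7.5) = 0.66·0.216216 + 0.34·0.950213 = 0.465775.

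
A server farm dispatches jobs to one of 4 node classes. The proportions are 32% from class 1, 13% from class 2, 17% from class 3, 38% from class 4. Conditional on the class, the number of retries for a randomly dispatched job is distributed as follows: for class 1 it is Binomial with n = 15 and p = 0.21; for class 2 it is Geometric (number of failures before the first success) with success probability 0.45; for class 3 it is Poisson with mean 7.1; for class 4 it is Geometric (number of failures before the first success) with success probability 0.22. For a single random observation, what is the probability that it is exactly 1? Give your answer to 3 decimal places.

Conditional on each class, P(X = 1): 1: 0.116169; 2: 0.2475; 3: 0.00585824; 4: 0.1716.
By total probability, P(X = 1) = 0.32·0.116169 + 0.13·0.2475 + 0.17·0.00585824 + 0.38·0.1716 = 0.135553.

0.136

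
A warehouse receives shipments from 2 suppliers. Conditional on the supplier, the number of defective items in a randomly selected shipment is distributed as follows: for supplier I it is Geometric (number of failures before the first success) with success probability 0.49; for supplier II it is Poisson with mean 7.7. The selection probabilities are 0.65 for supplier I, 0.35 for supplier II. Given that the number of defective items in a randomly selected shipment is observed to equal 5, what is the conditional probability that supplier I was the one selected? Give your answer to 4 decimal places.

Likelihoods P(X=5 | ·): I: 0.0169062; II: 0.102142.
Posterior ∝ prior × likelihood. Numerator for I: 0.65·0.0169062 = 0.0109891.
Normalizing constant: 0.65·0.0169062 + 0.35·0.102142 = 0.0467388.
P(I | observation) = 0.0109891 / 0.0467388 = 0.235116.

0.2351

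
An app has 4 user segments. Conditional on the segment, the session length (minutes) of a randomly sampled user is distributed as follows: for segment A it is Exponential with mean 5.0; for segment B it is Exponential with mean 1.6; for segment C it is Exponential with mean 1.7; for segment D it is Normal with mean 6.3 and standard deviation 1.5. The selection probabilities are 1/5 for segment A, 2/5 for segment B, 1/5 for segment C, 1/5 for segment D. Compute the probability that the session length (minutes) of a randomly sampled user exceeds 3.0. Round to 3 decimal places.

0.403

Conditional on each segment, P(X > 3.0): A: 0.548812; B: 0.153355; C: 0.171237; D: 0.986097.
By total probability, P(X > 3.0) = 0.2·0.548812 + 0.4·0.153355 + 0.2·0.171237 + 0.2·0.986097 = 0.402571.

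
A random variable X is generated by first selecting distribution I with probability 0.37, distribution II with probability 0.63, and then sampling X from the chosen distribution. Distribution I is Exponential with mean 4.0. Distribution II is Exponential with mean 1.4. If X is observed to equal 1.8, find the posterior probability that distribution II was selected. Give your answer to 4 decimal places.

0.6784

Likelihoods f(1.8 | ·): I: 0.159407; II: 0.197466.
Posterior ∝ prior × likelihood. Numerator for II: 0.63·0.197466 = 0.124404.
Normalizing constant: 0.37·0.159407 + 0.63·0.197466 = 0.183384.
P(II | observation) = 0.124404 / 0.183384 = 0.678377.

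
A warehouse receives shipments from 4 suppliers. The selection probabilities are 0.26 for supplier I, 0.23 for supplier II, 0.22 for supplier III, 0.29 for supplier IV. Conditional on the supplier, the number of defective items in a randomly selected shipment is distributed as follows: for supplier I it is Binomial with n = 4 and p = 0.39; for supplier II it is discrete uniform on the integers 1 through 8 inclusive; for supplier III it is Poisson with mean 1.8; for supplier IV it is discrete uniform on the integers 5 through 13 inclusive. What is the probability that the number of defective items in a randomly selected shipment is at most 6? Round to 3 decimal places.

0.716

Conditional on each supplier, P(X ≤ 6): I: 1; II: 0.75; III: 0.997431; IV: 0.222222.
By total probability, P(X ≤ 6) = 0.26·1 + 0.23·0.75 + 0.22·0.997431 + 0.29·0.222222 = 0.716379.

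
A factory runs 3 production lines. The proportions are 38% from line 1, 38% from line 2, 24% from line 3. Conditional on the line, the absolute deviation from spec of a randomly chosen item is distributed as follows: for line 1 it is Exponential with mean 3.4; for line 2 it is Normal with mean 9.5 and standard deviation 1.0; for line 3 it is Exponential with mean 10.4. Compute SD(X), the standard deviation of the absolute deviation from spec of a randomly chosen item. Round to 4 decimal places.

Per component, 1: μ=3.4, E[X²]=23.12; 2: μ=9.5, E[X²]=91.25; 3: μ=10.4, E[X²]=216.32.
E[X] = 0.38·3.4 + 0.38·9.5 + 0.24·10.4 = 7.398.
E[X²] = 0.38·23.12 + 0.38·91.25 + 0.24·216.32 = 95.3774.
Var(X) = E[X²] − (E[X])² = 95.3774 − 54.7304 = 40.647.
SD(X) = √40.647 = 6.3755.

6.3755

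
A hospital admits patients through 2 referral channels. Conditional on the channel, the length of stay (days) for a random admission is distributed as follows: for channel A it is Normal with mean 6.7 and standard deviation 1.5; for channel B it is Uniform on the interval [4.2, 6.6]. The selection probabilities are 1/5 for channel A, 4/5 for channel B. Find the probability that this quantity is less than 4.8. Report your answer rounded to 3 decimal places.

0.221

Conditional on each channel, P(X < 4.8): A: 0.102637; B: 0.25.
By total probability, P(X < 4.8) = 0.2·0.102637 + 0.8·0.25 = 0.220527.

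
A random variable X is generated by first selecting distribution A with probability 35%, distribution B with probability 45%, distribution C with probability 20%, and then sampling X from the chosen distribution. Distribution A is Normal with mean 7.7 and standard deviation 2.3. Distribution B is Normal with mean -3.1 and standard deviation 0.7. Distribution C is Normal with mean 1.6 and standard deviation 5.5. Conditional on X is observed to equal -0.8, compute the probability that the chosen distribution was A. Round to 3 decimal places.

0.005

Likelihoods f(-0.8 | ·): A: 0.00018768; B: 0.00257934; C: 0.0659477.
Posterior ∝ prior × likelihood. Numerator for A: 0.35·0.00018768 = 6.56881e-05.
Normalizing constant: 0.35·0.00018768 + 0.45·0.00257934 + 0.2·0.0659477 = 0.0144159.
P(A | observation) = 6.56881e-05 / 0.0144159 = 0.00455663.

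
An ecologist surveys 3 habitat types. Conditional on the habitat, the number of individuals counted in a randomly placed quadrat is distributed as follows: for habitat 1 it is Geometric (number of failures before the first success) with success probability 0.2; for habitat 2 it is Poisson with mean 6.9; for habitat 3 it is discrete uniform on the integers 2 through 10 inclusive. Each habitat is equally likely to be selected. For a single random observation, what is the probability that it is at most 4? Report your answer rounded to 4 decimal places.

0.3960

Conditional on each habitat, P(X ≤ 4): 1: 0.67232; 2: 0.182311; 3: 0.333333.
By total probability, P(X ≤ 4) = 0.333333·0.67232 + 0.333333·0.182311 + 0.333333·0.333333 = 0.395988.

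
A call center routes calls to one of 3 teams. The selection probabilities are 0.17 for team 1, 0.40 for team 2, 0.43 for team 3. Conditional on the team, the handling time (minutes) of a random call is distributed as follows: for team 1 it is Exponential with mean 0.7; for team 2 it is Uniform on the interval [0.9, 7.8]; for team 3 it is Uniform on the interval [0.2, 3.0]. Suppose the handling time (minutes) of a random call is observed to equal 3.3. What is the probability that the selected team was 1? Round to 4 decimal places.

Likelihoods f(3.3 | ·): 1: 0.012809; 2: 0.144928; 3: 0.
Posterior ∝ prior × likelihood. Numerator for 1: 0.17·0.012809 = 0.00217752.
Normalizing constant: 0.17·0.012809 + 0.4·0.144928 + 0.43·0 = 0.0601485.
P(1 | observation) = 0.00217752 / 0.0601485 = 0.0362024.

0.0362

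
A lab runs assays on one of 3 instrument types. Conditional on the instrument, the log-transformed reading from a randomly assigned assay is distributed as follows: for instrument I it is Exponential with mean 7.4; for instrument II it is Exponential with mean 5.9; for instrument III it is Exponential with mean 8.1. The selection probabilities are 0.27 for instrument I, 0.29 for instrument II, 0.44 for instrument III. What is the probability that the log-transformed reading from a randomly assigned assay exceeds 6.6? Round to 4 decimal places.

0.4002

Conditional on each instrument, P(X > 6.6): I: 0.40988; II: 0.326723; III: 0.442721.
By total probability, P(X > 6.6) = 0.27·0.40988 + 0.29·0.326723 + 0.44·0.442721 = 0.400214.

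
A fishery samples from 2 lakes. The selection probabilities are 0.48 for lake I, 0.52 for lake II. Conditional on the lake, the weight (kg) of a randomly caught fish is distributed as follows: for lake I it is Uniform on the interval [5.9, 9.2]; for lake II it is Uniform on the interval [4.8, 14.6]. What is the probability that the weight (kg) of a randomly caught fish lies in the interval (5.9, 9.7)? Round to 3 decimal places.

Conditional on each lake, P(5.9 < X < 9.7): I: 1; II: 0.387755.
By total probability, P(5.9 < X < 9.7) = 0.48·1 + 0.52·0.387755 = 0.681633.

0.682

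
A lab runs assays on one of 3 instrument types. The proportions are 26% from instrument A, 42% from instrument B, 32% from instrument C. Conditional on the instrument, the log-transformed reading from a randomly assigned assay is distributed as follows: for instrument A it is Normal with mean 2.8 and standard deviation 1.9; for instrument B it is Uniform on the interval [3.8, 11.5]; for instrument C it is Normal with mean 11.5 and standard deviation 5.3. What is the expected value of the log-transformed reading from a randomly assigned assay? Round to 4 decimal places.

7.6210

Component means — A: 2.8; B: 7.65; C: 11.5.
E[X] = 0.26·2.8 + 0.42·7.65 + 0.32·11.5 = 7.621.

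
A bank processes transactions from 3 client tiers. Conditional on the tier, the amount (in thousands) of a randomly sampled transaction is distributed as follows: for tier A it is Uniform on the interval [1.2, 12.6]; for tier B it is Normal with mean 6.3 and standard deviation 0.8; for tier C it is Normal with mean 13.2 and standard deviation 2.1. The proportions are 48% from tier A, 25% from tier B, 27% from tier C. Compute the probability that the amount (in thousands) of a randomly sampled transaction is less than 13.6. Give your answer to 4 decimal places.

0.8854

Conditional on each tier, P(X < 13.6): A: 1; B: 1; C: 0.575532.
By total probability, P(X < 13.6) = 0.48·1 + 0.25·1 + 0.27·0.575532 = 0.885394.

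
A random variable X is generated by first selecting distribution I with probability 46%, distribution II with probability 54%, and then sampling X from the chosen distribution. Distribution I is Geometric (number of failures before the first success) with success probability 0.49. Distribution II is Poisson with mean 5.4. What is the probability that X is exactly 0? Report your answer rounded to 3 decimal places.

Conditional on each component, P(X = 0): I: 0.49; II: 0.00451658.
By total probability, P(X = 0) = 0.46·0.49 + 0.54·0.00451658 = 0.227839.

0.228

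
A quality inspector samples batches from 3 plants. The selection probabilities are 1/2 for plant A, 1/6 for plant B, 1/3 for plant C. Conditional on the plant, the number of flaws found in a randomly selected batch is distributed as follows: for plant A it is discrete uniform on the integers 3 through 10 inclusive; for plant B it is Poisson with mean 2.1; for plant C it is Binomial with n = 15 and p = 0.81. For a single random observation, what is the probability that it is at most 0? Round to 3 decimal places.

Conditional on each plant, P(X ≤ 0): A: 0; B: 0.122456; C: 1.51811e-11.
By total probability, P(X ≤ 0) = 0.5·0 + 0.166667·0.122456 + 0.333333·1.51811e-11 = 0.0204094.

0.020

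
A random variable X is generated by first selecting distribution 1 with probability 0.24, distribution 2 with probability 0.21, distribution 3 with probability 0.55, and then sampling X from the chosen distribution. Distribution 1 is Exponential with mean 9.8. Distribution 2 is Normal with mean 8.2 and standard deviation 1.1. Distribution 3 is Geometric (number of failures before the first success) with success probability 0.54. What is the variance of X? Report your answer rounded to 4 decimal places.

41.1060

Per component, 1: μ=9.8, E[X²]=192.08; 2: μ=8.2, E[X²]=68.45; 3: μ=0.851852, E[X²]=2.30316.
E[X] = 0.24·9.8 + 0.21·8.2 + 0.55·0.851852 = 4.54252.
E[X²] = 0.24·192.08 + 0.21·68.45 + 0.55·2.30316 = 61.7404.
Var(X) = E[X²] − (E[X])² = 61.7404 − 20.6345 = 41.106.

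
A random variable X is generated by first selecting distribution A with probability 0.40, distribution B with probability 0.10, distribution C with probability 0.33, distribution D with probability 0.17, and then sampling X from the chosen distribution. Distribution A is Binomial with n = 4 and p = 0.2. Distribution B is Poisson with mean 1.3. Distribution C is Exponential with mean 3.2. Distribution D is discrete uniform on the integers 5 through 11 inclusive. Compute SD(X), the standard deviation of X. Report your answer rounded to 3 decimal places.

3.304

Per component, A: μ=0.8, E[X²]=1.28; B: μ=1.3, E[X²]=2.99; C: μ=3.2, E[X²]=20.48; D: μ=8, E[X²]=68.
E[X] = 0.4·0.8 + 0.1·1.3 + 0.33·3.2 + 0.17·8 = 2.866.
E[X²] = 0.4·1.28 + 0.1·2.99 + 0.33·20.48 + 0.17·68 = 19.1294.
Var(X) = E[X²] − (E[X])² = 19.1294 − 8.21396 = 10.9154.
SD(X) = √10.9154 = 3.30385.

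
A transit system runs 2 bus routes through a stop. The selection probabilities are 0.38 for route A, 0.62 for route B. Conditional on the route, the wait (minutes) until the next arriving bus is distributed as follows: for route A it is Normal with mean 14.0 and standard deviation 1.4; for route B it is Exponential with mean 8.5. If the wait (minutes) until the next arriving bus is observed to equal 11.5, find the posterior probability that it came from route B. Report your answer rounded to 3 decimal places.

Likelihoods f(11.5 | ·): A: 0.057856; B: 0.0304093.
Posterior ∝ prior × likelihood. Numerator for B: 0.62·0.0304093 = 0.0188538.
Normalizing constant: 0.38·0.057856 + 0.62·0.0304093 = 0.040839.
P(B | observation) = 0.0188538 / 0.040839 = 0.46166.

0.462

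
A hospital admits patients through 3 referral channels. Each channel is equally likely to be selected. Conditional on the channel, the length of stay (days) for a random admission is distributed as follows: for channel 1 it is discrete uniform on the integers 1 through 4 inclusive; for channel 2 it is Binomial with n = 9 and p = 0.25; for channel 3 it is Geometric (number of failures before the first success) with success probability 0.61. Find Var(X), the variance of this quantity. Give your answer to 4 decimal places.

Per component, 1: μ=2.5, E[X²]=7.5; 2: μ=2.25, E[X²]=6.75; 3: μ=0.639344, E[X²]=1.45687.
E[X] = 0.333333·2.5 + 0.333333·2.25 + 0.333333·0.639344 = 1.79645.
E[X²] = 0.333333·7.5 + 0.333333·6.75 + 0.333333·1.45687 = 5.23562.
Var(X) = E[X²] − (E[X])² = 5.23562 − 3.22723 = 2.0084.

2.0084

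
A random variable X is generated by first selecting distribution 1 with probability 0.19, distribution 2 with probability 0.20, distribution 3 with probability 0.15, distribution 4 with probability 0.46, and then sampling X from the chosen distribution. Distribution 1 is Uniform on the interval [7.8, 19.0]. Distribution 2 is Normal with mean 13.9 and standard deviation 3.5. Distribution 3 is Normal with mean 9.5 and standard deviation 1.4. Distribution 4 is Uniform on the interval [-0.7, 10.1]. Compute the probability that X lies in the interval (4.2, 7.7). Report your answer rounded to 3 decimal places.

Conditional on each component, P(4.2 < X < 7.7): 1: 0; 2: 0.0354542; 3: 0.0991948; 4: 0.324074.
By total probability, P(4.2 < X < 7.7) = 0.19·0 + 0.2·0.0354542 + 0.15·0.0991948 + 0.46·0.324074 = 0.171044.

0.171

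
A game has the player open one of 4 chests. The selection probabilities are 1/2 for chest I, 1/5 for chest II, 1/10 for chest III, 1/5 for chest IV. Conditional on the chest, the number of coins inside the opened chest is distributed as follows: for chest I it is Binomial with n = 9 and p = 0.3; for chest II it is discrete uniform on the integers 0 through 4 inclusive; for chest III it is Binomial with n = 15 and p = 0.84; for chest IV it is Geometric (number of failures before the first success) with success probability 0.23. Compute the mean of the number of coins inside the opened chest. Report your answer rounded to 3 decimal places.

3.680

Component means — I: 2.7; II: 2; III: 12.6; IV: 3.34783.
E[X] = 0.5·2.7 + 0.2·2 + 0.1·12.6 + 0.2·3.34783 = 3.67957.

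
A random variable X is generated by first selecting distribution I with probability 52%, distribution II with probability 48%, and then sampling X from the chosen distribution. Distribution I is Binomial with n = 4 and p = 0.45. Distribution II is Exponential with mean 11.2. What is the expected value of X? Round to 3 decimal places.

6.312

Component means — I: 1.8; II: 11.2.
E[X] = 0.52·1.8 + 0.48·11.2 = 6.312.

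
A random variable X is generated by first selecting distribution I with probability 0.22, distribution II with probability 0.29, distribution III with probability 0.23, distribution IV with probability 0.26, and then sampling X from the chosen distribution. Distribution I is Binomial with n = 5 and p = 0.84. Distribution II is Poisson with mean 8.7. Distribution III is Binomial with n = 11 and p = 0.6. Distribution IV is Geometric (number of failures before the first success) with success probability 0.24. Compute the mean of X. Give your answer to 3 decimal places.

Component means — I: 4.2; II: 8.7; III: 6.6; IV: 3.16667.
E[X] = 0.22·4.2 + 0.29·8.7 + 0.23·6.6 + 0.26·3.16667 = 5.78833.

5.788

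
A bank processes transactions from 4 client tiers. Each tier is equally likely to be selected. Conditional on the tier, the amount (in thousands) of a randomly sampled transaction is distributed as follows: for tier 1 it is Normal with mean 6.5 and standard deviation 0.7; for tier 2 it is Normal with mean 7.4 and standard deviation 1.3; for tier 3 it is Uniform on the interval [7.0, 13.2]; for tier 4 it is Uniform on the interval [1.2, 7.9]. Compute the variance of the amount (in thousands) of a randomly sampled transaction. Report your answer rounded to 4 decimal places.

6.2678

Per component, 1: μ=6.5, E[X²]=42.74; 2: μ=7.4, E[X²]=56.45; 3: μ=10.1, E[X²]=105.213; 4: μ=4.55, E[X²]=24.4433.
E[X] = 0.25·6.5 + 0.25·7.4 + 0.25·10.1 + 0.25·4.55 = 7.1375.
E[X²] = 0.25·42.74 + 0.25·56.45 + 0.25·105.213 + 0.25·24.4433 = 57.2117.
Var(X) = E[X²] − (E[X])² = 57.2117 − 50.9439 = 6.26776.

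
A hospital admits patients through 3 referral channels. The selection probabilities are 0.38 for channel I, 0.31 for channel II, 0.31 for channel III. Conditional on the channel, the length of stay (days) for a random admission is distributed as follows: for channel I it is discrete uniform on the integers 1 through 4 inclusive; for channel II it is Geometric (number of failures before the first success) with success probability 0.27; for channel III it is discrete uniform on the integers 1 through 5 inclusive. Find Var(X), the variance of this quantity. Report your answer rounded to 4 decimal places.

4.2420

Per component, I: μ=2.5, E[X²]=7.5; II: μ=2.7037, E[X²]=17.3237; III: μ=3, E[X²]=11.
E[X] = 0.38·2.5 + 0.31·2.7037 + 0.31·3 = 2.71815.
E[X²] = 0.38·7.5 + 0.31·17.3237 + 0.31·11 = 11.6304.
Var(X) = E[X²] − (E[X])² = 11.6304 − 7.38833 = 4.24203.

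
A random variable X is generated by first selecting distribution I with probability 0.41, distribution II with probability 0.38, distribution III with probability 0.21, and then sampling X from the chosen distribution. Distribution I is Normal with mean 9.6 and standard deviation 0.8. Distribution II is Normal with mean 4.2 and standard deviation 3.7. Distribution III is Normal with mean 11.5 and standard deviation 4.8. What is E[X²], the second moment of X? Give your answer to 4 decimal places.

For each component E[X²] = Var + (mean)², giving I: 92.8; II: 31.33; III: 155.29.
Overall E[X²] = 0.41·92.8 + 0.38·31.33 + 0.21·155.29 = 82.5643.

82.5643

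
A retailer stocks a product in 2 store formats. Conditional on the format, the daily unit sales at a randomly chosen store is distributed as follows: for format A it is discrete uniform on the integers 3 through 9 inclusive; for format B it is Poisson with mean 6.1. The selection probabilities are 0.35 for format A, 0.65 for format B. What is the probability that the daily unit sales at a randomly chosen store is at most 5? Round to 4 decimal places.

Conditional on each format, P(X ≤ 5): A: 0.428571; B: 0.429754.
By total probability, P(X ≤ 5) = 0.35·0.428571 + 0.65·0.429754 = 0.42934.

0.4293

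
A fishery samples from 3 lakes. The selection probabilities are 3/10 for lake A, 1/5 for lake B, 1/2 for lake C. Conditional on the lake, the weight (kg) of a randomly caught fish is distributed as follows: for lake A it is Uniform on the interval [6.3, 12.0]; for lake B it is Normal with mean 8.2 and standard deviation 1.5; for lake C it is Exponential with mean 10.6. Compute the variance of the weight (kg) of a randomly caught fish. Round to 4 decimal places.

Per component, A: μ=9.15, E[X²]=86.43; B: μ=8.2, E[X²]=69.49; C: μ=10.6, E[X²]=224.72.
E[X] = 0.3·9.15 + 0.2·8.2 + 0.5·10.6 = 9.685.
E[X²] = 0.3·86.43 + 0.2·69.49 + 0.5·224.72 = 152.187.
Var(X) = E[X²] − (E[X])² = 152.187 − 93.7992 = 58.3878.

58.3878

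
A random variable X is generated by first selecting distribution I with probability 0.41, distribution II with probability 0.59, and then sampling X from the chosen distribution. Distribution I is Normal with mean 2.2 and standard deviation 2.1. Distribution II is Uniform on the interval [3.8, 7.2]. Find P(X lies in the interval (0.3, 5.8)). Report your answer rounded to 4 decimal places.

Conditional on each component, P(0.3 < X < 5.8): I: 0.773966; II: 0.588235.
By total probability, P(0.3 < X < 5.8) = 0.41·0.773966 + 0.59·0.588235 = 0.664385.

0.6644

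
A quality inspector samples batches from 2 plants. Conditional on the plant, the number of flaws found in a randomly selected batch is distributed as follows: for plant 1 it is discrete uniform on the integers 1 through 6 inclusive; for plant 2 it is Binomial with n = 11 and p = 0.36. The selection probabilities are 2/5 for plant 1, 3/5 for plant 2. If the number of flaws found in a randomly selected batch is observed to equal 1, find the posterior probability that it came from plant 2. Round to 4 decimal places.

0.2912

Likelihoods P(X=1 | ·): 1: 0.166667; 2: 0.0456557.
Posterior ∝ prior × likelihood. Numerator for 2: 0.6·0.0456557 = 0.0273934.
Normalizing constant: 0.4·0.166667 + 0.6·0.0456557 = 0.0940601.
P(2 | observation) = 0.0273934 / 0.0940601 = 0.291233.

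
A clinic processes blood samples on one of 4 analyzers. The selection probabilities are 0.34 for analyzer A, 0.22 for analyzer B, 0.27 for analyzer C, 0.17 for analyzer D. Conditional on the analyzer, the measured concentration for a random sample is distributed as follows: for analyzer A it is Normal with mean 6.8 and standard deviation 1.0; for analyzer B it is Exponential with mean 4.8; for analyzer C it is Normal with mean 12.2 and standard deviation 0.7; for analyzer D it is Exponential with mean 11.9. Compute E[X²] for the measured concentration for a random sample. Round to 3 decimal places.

114.666

For each component E[X²] = Var + (mean)², giving A: 47.24; B: 46.08; C: 149.33; D: 283.22.
Overall E[X²] = 0.34·47.24 + 0.22·46.08 + 0.27·149.33 + 0.17·283.22 = 114.666.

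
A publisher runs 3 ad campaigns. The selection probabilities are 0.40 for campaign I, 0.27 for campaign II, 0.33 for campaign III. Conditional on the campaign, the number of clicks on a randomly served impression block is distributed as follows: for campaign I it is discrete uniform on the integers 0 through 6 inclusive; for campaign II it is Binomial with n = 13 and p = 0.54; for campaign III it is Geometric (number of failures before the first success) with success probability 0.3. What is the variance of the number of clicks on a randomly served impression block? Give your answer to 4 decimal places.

Per component, I: μ=3, E[X²]=13; II: μ=7.02, E[X²]=52.5096; III: μ=2.33333, E[X²]=13.2222.
E[X] = 0.4·3 + 0.27·7.02 + 0.33·2.33333 = 3.8654.
E[X²] = 0.4·13 + 0.27·52.5096 + 0.33·13.2222 = 23.7409.
Var(X) = E[X²] − (E[X])² = 23.7409 − 14.9413 = 8.79961.

8.7996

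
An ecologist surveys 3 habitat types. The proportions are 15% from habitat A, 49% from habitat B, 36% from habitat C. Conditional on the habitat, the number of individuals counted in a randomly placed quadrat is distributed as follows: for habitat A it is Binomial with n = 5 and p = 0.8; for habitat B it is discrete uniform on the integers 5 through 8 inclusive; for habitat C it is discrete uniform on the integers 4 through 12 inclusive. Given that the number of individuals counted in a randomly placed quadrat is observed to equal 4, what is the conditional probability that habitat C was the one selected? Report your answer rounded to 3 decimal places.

Likelihoods P(X=4 | ·): A: 0.4096; B: 0; C: 0.111111.
Posterior ∝ prior × likelihood. Numerator for C: 0.36·0.111111 = 0.04.
Normalizing constant: 0.15·0.4096 + 0.49·0 + 0.36·0.111111 = 0.10144.
P(C | observation) = 0.04 / 0.10144 = 0.394322.

0.394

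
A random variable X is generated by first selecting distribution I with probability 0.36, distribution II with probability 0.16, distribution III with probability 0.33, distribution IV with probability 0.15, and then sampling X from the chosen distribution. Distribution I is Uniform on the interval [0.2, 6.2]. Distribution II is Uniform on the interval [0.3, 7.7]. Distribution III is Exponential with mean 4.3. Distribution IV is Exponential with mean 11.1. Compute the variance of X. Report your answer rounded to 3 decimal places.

Per component, I: μ=3.2, E[X²]=13.24; II: μ=4, E[X²]=20.5633; III: μ=4.3, E[X²]=36.98; IV: μ=11.1, E[X²]=246.42.
E[X] = 0.36·3.2 + 0.16·4 + 0.33·4.3 + 0.15·11.1 = 4.876.
E[X²] = 0.36·13.24 + 0.16·20.5633 + 0.33·36.98 + 0.15·246.42 = 57.2229.
Var(X) = E[X²] − (E[X])² = 57.2229 − 23.7754 = 33.4476.

33.448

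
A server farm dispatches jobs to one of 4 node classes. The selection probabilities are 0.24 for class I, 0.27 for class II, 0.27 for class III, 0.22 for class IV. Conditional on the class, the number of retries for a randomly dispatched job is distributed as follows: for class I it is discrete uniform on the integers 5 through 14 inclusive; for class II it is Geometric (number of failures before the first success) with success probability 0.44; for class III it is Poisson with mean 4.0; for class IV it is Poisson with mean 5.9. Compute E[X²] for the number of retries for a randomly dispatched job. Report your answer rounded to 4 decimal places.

39.2145

For each component E[X²] = Var + (mean)², giving I: 98.5; II: 4.5124; III: 20; IV: 40.71.
Overall E[X²] = 0.24·98.5 + 0.27·4.5124 + 0.27·20 + 0.22·40.71 = 39.2145.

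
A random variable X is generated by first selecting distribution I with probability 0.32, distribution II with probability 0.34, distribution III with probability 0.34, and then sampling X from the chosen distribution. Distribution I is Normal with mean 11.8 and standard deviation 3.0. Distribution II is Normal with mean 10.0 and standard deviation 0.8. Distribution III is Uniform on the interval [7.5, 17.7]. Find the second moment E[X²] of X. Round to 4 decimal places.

138.5806

For each component E[X²] = Var + (mean)², giving I: 148.24; II: 100.64; III: 167.43.
Overall E[X²] = 0.32·148.24 + 0.34·100.64 + 0.34·167.43 = 138.581.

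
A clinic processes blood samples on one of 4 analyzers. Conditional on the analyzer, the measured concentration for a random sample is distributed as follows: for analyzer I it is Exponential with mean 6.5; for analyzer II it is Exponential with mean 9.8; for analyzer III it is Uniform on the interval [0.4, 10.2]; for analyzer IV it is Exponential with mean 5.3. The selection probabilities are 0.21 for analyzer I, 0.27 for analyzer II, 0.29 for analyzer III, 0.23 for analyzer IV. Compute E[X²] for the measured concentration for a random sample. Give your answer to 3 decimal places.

For each component E[X²] = Var + (mean)², giving I: 84.5; II: 192.08; III: 36.0933; IV: 56.18.
Overall E[X²] = 0.21·84.5 + 0.27·192.08 + 0.29·36.0933 + 0.23·56.18 = 92.9951.

92.995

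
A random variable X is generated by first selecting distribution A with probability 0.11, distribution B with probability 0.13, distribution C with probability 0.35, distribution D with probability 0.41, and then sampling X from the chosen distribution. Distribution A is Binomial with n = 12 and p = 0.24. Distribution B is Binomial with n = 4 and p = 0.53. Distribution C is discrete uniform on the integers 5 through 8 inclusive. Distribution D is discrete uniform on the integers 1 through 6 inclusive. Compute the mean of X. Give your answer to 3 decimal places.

4.302

Component means — A: 2.88; B: 2.12; C: 6.5; D: 3.5.
E[X] = 0.11·2.88 + 0.13·2.12 + 0.35·6.5 + 0.41·3.5 = 4.3024.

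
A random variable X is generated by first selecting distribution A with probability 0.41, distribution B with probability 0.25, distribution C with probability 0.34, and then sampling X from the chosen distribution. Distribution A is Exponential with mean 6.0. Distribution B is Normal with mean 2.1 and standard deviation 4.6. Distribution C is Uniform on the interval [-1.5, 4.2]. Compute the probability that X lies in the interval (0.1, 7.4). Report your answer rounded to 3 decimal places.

Conditional on each component, P(0.1 < X < 7.4): A: 0.692152; B: 0.543515; C: 0.719298.
By total probability, P(0.1 < X < 7.4) = 0.41·0.692152 + 0.25·0.543515 + 0.34·0.719298 = 0.664222.

0.664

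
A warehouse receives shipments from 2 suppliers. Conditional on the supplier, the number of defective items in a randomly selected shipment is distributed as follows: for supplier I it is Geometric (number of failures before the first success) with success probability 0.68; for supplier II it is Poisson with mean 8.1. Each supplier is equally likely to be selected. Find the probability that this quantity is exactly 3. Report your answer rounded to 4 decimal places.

0.0246

Conditional on each supplier, P(X = 3): I: 0.0222822; II: 0.0268855.
By total probability, P(X = 3) = 0.5·0.0222822 + 0.5·0.0268855 = 0.0245839.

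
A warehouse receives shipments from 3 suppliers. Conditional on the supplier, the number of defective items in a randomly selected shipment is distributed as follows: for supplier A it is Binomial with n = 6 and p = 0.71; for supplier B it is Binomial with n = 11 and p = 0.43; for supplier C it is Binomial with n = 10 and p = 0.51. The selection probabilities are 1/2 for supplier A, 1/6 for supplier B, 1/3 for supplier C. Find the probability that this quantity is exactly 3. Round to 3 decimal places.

Conditional on each supplier, P(X = 3): A: 0.174582; B: 0.14618; C: 0.10796.
By total probability, P(X = 3) = 0.5·0.174582 + 0.166667·0.14618 + 0.333333·0.10796 = 0.147641.

0.148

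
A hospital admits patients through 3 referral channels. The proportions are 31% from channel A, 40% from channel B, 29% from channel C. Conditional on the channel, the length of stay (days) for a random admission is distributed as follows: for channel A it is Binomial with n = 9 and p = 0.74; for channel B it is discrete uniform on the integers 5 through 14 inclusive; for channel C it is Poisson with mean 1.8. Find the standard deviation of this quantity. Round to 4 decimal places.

3.7895

Per component, A: μ=6.66, E[X²]=46.0872; B: μ=9.5, E[X²]=98.5; C: μ=1.8, E[X²]=5.04.
E[X] = 0.31·6.66 + 0.4·9.5 + 0.29·1.8 = 6.3866.
E[X²] = 0.31·46.0872 + 0.4·98.5 + 0.29·5.04 = 55.1486.
Var(X) = E[X²] − (E[X])² = 55.1486 − 40.7887 = 14.36.
SD(X) = √14.36 = 3.78946.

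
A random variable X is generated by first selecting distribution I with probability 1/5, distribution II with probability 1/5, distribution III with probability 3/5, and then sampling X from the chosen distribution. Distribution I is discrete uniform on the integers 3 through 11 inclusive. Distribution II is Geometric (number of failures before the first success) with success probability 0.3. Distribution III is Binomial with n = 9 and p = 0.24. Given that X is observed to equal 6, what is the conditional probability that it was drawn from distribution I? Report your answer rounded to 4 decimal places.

Likelihoods P(X=6 | ·): I: 0.111111; II: 0.0352947; III: 0.00704673.
Posterior ∝ prior × likelihood. Numerator for I: 0.2·0.111111 = 0.0222222.
Normalizing constant: 0.2·0.111111 + 0.2·0.0352947 + 0.6·0.00704673 = 0.0335092.
P(I | observation) = 0.0222222 / 0.0335092 = 0.663168.

0.6632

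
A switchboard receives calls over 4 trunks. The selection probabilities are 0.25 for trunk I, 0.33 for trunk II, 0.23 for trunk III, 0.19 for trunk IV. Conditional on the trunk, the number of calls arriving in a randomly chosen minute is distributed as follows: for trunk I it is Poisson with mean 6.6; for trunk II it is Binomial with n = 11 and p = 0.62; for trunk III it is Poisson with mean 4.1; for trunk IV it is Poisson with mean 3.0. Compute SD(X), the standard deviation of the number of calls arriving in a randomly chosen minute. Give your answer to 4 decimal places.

Per component, I: μ=6.6, E[X²]=50.16; II: μ=6.82, E[X²]=49.104; III: μ=4.1, E[X²]=20.91; IV: μ=3, E[X²]=12.
E[X] = 0.25·6.6 + 0.33·6.82 + 0.23·4.1 + 0.19·3 = 5.4136.
E[X²] = 0.25·50.16 + 0.33·49.104 + 0.23·20.91 + 0.19·12 = 35.8336.
Var(X) = E[X²] − (E[X])² = 35.8336 − 29.3071 = 6.52656.
SD(X) = √6.52656 = 2.55471.

2.5547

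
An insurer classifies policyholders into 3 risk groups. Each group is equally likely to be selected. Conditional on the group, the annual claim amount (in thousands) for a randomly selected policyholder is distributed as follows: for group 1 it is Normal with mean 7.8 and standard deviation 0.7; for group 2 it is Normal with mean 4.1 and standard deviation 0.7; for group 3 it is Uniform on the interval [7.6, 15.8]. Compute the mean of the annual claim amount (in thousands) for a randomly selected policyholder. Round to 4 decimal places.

Component means — 1: 7.8; 2: 4.1; 3: 11.7.
E[X] = 0.333333·7.8 + 0.333333·4.1 + 0.333333·11.7 = 7.86667.

7.8667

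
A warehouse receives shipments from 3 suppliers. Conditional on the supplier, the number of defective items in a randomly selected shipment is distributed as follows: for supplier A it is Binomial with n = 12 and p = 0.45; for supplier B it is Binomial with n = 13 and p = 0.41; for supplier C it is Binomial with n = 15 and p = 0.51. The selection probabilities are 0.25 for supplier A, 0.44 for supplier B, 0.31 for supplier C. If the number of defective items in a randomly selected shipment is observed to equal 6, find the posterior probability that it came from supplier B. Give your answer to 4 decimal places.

0.4778

Likelihoods P(X=6 | ·): A: 0.212385; B: 0.202854; C: 0.143413.
Posterior ∝ prior × likelihood. Numerator for B: 0.44·0.202854 = 0.089256.
Normalizing constant: 0.25·0.212385 + 0.44·0.202854 + 0.31·0.143413 = 0.18681.
P(B | observation) = 0.089256 / 0.18681 = 0.477789.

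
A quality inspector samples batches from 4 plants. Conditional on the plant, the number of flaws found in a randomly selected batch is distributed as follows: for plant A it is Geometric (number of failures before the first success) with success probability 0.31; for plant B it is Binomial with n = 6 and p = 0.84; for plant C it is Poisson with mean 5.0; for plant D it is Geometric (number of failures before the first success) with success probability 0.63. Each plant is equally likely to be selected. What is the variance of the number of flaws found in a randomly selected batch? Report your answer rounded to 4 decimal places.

7.0797

Per component, A: μ=2.22581, E[X²]=12.1342; B: μ=5.04, E[X²]=26.208; C: μ=5, E[X²]=30; D: μ=0.587302, E[X²]=1.27715.
E[X] = 0.25·2.22581 + 0.25·5.04 + 0.25·5 + 0.25·0.587302 = 3.21328.
E[X²] = 0.25·12.1342 + 0.25·26.208 + 0.25·30 + 0.25·1.27715 = 17.4048.
Var(X) = E[X²] − (E[X])² = 17.4048 − 10.3251 = 7.0797.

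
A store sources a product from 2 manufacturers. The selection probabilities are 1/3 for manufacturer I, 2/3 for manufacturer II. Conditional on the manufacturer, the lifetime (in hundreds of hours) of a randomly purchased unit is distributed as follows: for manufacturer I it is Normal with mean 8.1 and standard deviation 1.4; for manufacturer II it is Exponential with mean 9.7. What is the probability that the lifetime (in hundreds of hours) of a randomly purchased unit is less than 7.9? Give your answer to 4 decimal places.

Conditional on each manufacturer, P(X < 7.9): I: 0.443202; II: 0.55711.
By total probability, P(X < 7.9) = 0.333333·0.443202 + 0.666667·0.55711 = 0.51914.

0.5191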